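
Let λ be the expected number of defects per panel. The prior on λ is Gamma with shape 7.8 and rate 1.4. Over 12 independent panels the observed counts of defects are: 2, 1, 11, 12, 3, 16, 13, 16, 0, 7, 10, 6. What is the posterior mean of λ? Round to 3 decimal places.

Total count ∑xᵢ = 97 over n = 12 panels.
Gamma is conjugate to the Poisson likelihood: posterior is Gamma(shape = 7.8+97 = 104.8, rate = 1.4+12 = 13.4).
Posterior mean = shape/rate = 104.8/13.4 = 7.821.

Posterior mean ≈ 7.821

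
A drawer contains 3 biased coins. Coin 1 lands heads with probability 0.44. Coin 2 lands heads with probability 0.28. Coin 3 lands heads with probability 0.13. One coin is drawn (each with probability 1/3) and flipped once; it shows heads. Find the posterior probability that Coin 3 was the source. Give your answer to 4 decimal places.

Tabulate prior·likelihood by source: [1] prior 0.333333, lik 0.44, product 0.1467; [2] prior 0.333333, lik 0.28, product 0.09333; [3] prior 0.333333, lik 0.13, product 0.04333.
Normalizing constant = 0.28333; the posterior for Coin 3 is its product over the sum, 0.04333/0.28333 = 0.1529.

Posterior probability ≈ 0.1529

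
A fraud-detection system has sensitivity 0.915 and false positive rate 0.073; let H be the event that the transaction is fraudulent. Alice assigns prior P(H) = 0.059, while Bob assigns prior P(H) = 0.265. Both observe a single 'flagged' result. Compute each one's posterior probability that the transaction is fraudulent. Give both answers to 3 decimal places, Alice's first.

Alice: 0.440; Bob: 0.819

P('+'|H) = 0.915, P('+'|¬H) = 0.073.
Alice: numerator 0.915·0.059 = 0.053985; evidence = 0.053985+0.073·0.941 = 0.12268; posterior = 0.440.
Bob: numerator 0.915·0.265 = 0.24248; evidence = 0.24248+0.073·0.735 = 0.29613; posterior = 0.819.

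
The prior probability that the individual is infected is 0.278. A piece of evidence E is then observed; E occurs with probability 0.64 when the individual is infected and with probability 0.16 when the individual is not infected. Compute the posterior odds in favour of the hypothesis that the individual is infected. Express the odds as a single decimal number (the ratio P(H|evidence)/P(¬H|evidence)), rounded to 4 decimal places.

Prior odds = 0.278/(1−0.278) = 0.38504. In log-odds, ln(0.38504) = -0.95440.
Add log likelihood ratio: ln(4.0000) = 1.3863.
Posterior log-odds = 0.43189, so posterior odds = exp(0.43189) = 1.5402.

Posterior odds ≈ 1.5402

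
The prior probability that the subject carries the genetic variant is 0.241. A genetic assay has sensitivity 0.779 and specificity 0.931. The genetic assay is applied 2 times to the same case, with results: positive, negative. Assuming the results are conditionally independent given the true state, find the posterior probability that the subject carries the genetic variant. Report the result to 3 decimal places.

With H the event that the subject carries the genetic variant, the joint likelihood of the observed sequence is P(data|H) = 0.779·0.221 = 0.17216 and P(data|¬H) = 0.069·0.931 = 0.064239.
Bayes: P(H|data) = 0.241·0.17216 / (0.241·0.17216 + 0.759·0.064239) = 0.041490/0.090248 = 0.4597.

Posterior P(H) ≈ 0.460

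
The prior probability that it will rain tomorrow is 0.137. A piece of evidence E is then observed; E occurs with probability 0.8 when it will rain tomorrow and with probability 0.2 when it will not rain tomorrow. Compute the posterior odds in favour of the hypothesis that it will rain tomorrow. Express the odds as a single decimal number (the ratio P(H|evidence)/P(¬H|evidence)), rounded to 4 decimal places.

Prior odds = 0.137/(1−0.137) = 0.15875. In log-odds, ln(0.15875) = -1.8404.
Add log likelihood ratio: ln(4.0000) = 1.3863.
Posterior log-odds = -0.45414, so posterior odds = exp(-0.45414) = 0.63499.

Posterior odds ≈ 0.6350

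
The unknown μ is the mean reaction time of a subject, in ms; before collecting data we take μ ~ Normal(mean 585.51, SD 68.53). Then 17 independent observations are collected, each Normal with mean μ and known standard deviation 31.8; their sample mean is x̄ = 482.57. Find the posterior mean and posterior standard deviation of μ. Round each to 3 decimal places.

With known σ, the Normal prior is conjugate. Weight on the data is w = (n/σ²)/(n/σ² + 1/τ₀²) = 0.0168110/(0.0168110+0.00021293) = 0.98749.
Posterior mean = w·x̄ + (1−w)·μ₀ = 0.98749·482.57 + 0.012508·585.51 = 483.858. Posterior variance = 1/(0.0168110+0.00021293) = 58.7407, so SD = 7.664.

Posterior mean ≈ 483.858; posterior SD ≈ 7.664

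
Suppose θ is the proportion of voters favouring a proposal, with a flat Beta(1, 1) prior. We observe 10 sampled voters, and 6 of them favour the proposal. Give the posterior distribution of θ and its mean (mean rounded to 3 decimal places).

Posterior: Beta(7, 5); mean ≈ 0.583

The binomial likelihood is conjugate to the Beta prior: with 6 successes and 4 failures, the posterior is Beta(1+6, 1+4) = Beta(7, 5).
Posterior mean = α/(α+β) = 7/12 = 0.583.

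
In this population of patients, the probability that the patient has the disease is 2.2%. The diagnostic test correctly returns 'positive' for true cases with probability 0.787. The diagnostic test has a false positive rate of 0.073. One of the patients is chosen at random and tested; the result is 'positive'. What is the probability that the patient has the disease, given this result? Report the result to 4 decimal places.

Let H be the event that the patient has the disease. P(H) = 0.022, so P(¬H) = 0.978. With E the 'positive' result, P(E|H) = 0.787 and P(E|¬H) = 0.073.
P(E) = 0.787·0.022 + 0.073·0.978 = 0.017314 + 0.071394 = 0.088708.
By Bayes' theorem, P(H|E) = 0.017314 / 0.088708 = 0.1952.

P(H | E) ≈ 0.1952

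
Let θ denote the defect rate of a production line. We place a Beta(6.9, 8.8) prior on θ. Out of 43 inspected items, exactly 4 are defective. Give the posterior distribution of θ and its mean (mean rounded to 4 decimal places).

Observing 4 successes and 39 failures updates Beta(6.9, 8.8) by adding the success and failure counts to the two shape parameters: α = 6.9+4 = 10.9, β = 8.8+39 = 47.8.
E[θ | data] = 10.9/(10.9+47.8) = 0.1857.

Posterior: Beta(10.9, 47.8); mean ≈ 0.1857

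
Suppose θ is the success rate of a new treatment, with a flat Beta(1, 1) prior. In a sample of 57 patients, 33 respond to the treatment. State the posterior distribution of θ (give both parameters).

The binomial likelihood is conjugate to the Beta prior: with 33 successes and 24 failures, the posterior is Beta(1+33, 1+24) = Beta(34, 25).

Posterior: Beta(34, 25)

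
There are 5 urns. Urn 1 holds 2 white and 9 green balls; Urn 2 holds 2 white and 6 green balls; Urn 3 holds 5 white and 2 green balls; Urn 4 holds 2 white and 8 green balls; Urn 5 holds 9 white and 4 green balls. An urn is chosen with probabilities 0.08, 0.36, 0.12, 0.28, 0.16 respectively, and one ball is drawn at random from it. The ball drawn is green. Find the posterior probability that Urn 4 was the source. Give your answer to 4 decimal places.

Posterior probability ≈ 0.3484

Tabulate prior·likelihood by source: [1] prior 0.08, lik 0.8182, product 0.06545; [2] prior 0.36, lik 0.75, product 0.2700; [3] prior 0.12, lik 0.2857, product 0.03429; [4] prior 0.28, lik 0.8, product 0.2240; [5] prior 0.16, lik 0.3077, product 0.04923.
Normalizing constant = 0.64297; the posterior for Urn 4 is its product over the sum, 0.2240/0.64297 = 0.3484.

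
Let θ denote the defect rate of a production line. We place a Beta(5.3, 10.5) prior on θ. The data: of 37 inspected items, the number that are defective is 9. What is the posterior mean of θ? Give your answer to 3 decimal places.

Posterior mean ≈ 0.271

Observing 9 successes and 28 failures updates Beta(5.3, 10.5) by adding the success and failure counts to the two shape parameters: α = 5.3+9 = 14.3, β = 10.5+28 = 38.5.
Posterior mean = α/(α+β) = 14.3/52.8 = 0.271.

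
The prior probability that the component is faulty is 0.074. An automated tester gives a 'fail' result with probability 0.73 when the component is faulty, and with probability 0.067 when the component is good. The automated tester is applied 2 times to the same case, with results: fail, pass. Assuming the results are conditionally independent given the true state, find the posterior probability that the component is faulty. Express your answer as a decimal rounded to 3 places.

Let H be the event that the component is faulty; start with P(H) = 0.074. P('fail'|H) = 0.73, P('fail'|¬H) = 0.067.
Update on result 1 ('fail'): P(H) ← 0.73·0.0740 / (0.73·0.0740 + 0.067·0.9260) = 0.054020/0.11606 = 0.4654.
Update on result 2 ('pass'): P(H) ← 0.27·0.4654 / (0.27·0.4654 + 0.933·0.5346) = 0.12567/0.62441 = 0.2013.

Posterior P(H) ≈ 0.201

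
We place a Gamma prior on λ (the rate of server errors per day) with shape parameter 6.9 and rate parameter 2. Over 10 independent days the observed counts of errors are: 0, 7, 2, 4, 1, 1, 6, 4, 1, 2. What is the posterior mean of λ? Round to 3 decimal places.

Posterior mean ≈ 2.908

Total count ∑xᵢ = 28 over n = 10 days.
Gamma is conjugate to the Poisson likelihood: posterior is Gamma(shape = 6.9+28 = 34.9, rate = 2+10 = 12).
Posterior mean = shape/rate = 34.9/12 = 2.908.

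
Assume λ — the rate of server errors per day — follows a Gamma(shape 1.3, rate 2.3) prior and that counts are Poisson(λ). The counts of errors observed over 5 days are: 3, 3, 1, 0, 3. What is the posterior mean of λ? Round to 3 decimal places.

The Poisson likelihood adds the total count to the shape and the number of exposure periods to the rate. Here ∑xᵢ = 10 and n = 5, so shape 1.3→11.3 and rate 2.3→7.3.
E[λ | data] = 11.3/7.3 = 1.548.

Posterior mean ≈ 1.548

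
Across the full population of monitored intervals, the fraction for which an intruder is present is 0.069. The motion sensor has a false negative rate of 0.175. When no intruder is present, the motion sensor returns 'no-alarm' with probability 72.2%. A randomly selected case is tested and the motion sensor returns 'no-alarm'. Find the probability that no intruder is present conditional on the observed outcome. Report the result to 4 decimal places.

Write H for 'an intruder is present'. Prior odds H:¬H = 0.069/0.931 = 0.074114. For the 'no-alarm' outcome, the likelihood ratio is 0.175/0.722 = 0.24238.
Posterior odds = 0.074114 × 0.24238 = 0.017964, so P(H|E) = 0.017964/(1+0.017964) = 0.0176. Then P(¬H|E) = 1 − 0.0176 = 0.9824.

P(¬H | E) ≈ 0.9824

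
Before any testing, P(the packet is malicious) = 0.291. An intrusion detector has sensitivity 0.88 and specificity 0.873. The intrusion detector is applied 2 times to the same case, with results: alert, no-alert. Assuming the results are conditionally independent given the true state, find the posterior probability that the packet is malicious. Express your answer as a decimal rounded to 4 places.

With H the event that the packet is malicious, the joint likelihood of the observed sequence is P(data|H) = 0.88·0.12 = 0.10560 and P(data|¬H) = 0.127·0.873 = 0.11087.
Bayes: P(H|data) = 0.291·0.10560 / (0.291·0.10560 + 0.709·0.11087) = 0.030730/0.10934 = 0.2811.

Posterior P(H) ≈ 0.2811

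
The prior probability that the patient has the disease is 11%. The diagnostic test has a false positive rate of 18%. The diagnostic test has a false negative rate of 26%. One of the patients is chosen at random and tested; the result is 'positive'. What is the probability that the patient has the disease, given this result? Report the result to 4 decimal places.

Write H for 'the patient has the disease'. Prior odds H:¬H = 0.11/0.89 = 0.12360. For the 'positive' outcome, the likelihood ratio is 0.74/0.18 = 4.1111.
Posterior odds = 0.12360 × 4.1111 = 0.50811, so P(H|E) = 0.50811/(1+0.50811) = 0.3369.

P(H | E) ≈ 0.3369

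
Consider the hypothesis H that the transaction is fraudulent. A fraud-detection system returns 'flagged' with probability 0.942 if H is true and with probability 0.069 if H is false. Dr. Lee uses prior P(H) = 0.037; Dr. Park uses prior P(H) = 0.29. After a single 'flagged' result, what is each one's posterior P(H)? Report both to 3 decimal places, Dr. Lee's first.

Dr. Lee: 0.344; Dr. Park: 0.848

P('+'|H) = 0.942, P('+'|¬H) = 0.069.
Dr. Lee: numerator 0.942·0.037 = 0.034854; evidence = 0.034854+0.069·0.963 = 0.10130; posterior = 0.344.
Dr. Park: numerator 0.942·0.29 = 0.27318; evidence = 0.27318+0.069·0.71 = 0.32217; posterior = 0.848.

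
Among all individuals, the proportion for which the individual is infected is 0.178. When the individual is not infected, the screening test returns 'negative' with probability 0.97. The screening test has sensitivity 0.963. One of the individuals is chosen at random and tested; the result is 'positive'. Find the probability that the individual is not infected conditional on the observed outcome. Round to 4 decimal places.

P(¬H | E) ≈ 0.1258

Let H be the event that the individual is infected. P(H) = 0.178, so P(¬H) = 0.822. With E the 'positive' result, P(E|H) = 0.963 and P(E|¬H) = 0.03.
P(E) = 0.963·0.178 + 0.03·0.822 = 0.17141 + 0.024660 = 0.19607.
By Bayes' theorem, P(H|E) = 0.17141 / 0.19607 = 0.8742. Hence P(¬H|E) = 1 − 0.8742 = 0.1258.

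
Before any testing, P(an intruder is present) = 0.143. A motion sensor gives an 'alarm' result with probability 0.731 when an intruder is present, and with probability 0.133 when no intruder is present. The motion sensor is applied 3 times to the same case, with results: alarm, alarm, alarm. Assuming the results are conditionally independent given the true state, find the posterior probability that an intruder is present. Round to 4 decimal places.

Let H be the event that an intruder is present; start with P(H) = 0.143. P('alarm'|H) = 0.731, P('alarm'|¬H) = 0.133.
Update on result 1 ('alarm'): P(H) ← 0.731·0.1430 / (0.731·0.1430 + 0.133·0.8570) = 0.10453/0.21851 = 0.4784.
Update on result 2 ('alarm'): P(H) ← 0.731·0.4784 / (0.731·0.4784 + 0.133·0.5216) = 0.34970/0.41907 = 0.8345.
Update on result 3 ('alarm'): P(H) ← 0.731·0.8345 / (0.731·0.8345 + 0.133·0.1655) = 0.60999/0.63200 = 0.9652.

Posterior P(H) ≈ 0.9652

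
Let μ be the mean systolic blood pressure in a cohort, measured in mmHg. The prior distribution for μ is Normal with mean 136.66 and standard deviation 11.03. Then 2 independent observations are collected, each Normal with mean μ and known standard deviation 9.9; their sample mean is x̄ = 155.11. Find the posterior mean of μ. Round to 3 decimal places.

Posterior mean ≈ 149.812

Prior precision 1/τ₀² = 1/11.03² = 0.00821957; data precision n/σ² = 2/9.9² = 0.0204061.
Posterior precision = 0.00821957 + 0.0204061 = 0.0286256.
Posterior mean = (0.00821957·136.66 + 0.0204061·155.11) / 0.0286256 = 149.812.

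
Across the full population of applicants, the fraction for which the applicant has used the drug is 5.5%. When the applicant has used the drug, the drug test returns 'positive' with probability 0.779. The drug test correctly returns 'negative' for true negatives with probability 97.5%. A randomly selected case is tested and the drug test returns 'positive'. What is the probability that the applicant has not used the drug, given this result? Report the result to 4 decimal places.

P(¬H | E) ≈ 0.3554

Write H for 'the applicant has used the drug'. Prior odds H:¬H = 0.055/0.945 = 0.058201. For the 'positive' outcome, the likelihood ratio is 0.779/0.025 = 31.160.
Posterior odds = 0.058201 × 31.160 = 1.8135, so P(H|E) = 1.8135/(1+1.8135) = 0.6446. Then P(¬H|E) = 1 − 0.6446 = 0.3554.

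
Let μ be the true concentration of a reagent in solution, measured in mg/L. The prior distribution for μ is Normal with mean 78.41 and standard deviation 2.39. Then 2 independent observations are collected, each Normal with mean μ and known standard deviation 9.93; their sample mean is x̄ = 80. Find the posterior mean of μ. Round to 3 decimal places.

Prior precision 1/τ₀² = 1/2.39² = 0.175067; data precision n/σ² = 2/9.93² = 0.0202830.
Posterior precision = 0.175067 + 0.0202830 = 0.195350.
Posterior mean = (0.175067·78.41 + 0.0202830·80) / 0.195350 = 78.575.

Posterior mean ≈ 78.575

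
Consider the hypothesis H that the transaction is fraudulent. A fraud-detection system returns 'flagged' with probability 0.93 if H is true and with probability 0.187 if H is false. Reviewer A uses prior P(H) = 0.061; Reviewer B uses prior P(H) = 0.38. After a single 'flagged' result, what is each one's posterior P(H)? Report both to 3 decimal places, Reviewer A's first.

Reviewer A: 0.244; Reviewer B: 0.753

P('+'|H) = 0.93, P('+'|¬H) = 0.187.
Reviewer A: numerator 0.93·0.061 = 0.056730; evidence = 0.056730+0.187·0.939 = 0.23232; posterior = 0.244.
Reviewer B: numerator 0.93·0.38 = 0.35340; evidence = 0.35340+0.187·0.62 = 0.46934; posterior = 0.753.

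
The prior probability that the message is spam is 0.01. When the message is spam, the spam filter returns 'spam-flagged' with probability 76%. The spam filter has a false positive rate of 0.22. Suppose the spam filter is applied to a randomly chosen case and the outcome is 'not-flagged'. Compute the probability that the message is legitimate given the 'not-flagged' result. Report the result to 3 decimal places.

Write H for 'the message is spam'. Prior odds H:¬H = 0.01/0.99 = 0.010101. For the 'not-flagged' outcome, the likelihood ratio is 0.24/0.78 = 0.30769.
Posterior odds = 0.010101 × 0.30769 = 0.0031080, so P(H|E) = 0.0031080/(1+0.0031080) = 0.003. Then P(¬H|E) = 1 − 0.003 = 0.997.

P(¬H | E) ≈ 0.997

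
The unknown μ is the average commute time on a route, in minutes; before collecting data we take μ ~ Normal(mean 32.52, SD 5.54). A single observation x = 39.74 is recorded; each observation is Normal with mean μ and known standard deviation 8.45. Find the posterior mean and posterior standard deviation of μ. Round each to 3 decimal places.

Prior precision 1/τ₀² = 1/5.54² = 0.0325822; data precision n/σ² = 1/8.45² = 0.0140051.
Posterior precision = 0.0325822 + 0.0140051 = 0.0465873, giving posterior SD = 1/√0.0465873 = 4.633.
Posterior mean = (0.0325822·32.52 + 0.0140051·39.74) / 0.0465873 = 34.690.

Posterior mean ≈ 34.690; posterior SD ≈ 4.633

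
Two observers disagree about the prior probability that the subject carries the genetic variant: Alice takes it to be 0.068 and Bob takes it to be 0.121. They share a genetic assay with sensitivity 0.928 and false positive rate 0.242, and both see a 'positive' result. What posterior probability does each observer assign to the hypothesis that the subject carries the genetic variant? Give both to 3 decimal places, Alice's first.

The likelihood ratio for a 'positive' result is 0.928/0.242 = 3.8347.
Alice: prior odds 0.068/0.932 = 0.072961; posterior odds 0.27979; posterior probability 0.219.
Bob: prior odds 0.121/0.879 = 0.13766; posterior odds 0.52787; posterior probability 0.345.

Alice: 0.219; Bob: 0.345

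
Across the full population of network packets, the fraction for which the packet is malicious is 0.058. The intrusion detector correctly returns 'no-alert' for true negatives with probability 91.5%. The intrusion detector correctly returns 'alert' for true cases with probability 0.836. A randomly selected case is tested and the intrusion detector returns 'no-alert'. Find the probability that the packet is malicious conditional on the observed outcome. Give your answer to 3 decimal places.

Let H be the event that the packet is malicious. P(H) = 0.058, so P(¬H) = 0.942. With E the 'no-alert' result, P(E|H) = 0.164 and P(E|¬H) = 0.915.
P(E) = 0.164·0.058 + 0.915·0.942 = 0.0095120 + 0.86193 = 0.87144.
By Bayes' theorem, P(H|E) = 0.0095120 / 0.87144 = 0.011.

P(H | E) ≈ 0.011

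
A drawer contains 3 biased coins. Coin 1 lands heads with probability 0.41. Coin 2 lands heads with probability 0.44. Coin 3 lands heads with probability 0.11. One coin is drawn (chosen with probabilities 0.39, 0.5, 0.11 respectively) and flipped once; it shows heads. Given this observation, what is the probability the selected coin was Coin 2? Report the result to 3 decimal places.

P(heads|C1) = 0.41; P(heads|C2) = 0.44; P(heads|C3) = 0.11.
Prior × likelihood for each source: 0.39·0.41=0.1599, 0.5·0.44=0.2200, 0.11·0.11=0.01210. Summing gives P(heads) = 0.39200.
P(Coin 2 | heads) = 0.2200 / 0.39200 = 0.561.

Posterior probability ≈ 0.561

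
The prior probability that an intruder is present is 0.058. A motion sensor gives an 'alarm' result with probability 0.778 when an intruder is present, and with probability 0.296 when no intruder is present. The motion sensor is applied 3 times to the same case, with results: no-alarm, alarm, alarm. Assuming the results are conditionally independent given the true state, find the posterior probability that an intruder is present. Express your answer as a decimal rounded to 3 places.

Posterior P(H) ≈ 0.118

Let H be the event that an intruder is present; start with P(H) = 0.058. P('alarm'|H) = 0.778, P('alarm'|¬H) = 0.296.
Update on result 1 ('no-alarm'): P(H) ← 0.222·0.0580 / (0.222·0.0580 + 0.704·0.9420) = 0.012876/0.67604 = 0.0190.
Update on result 2 ('alarm'): P(H) ← 0.778·0.0190 / (0.778·0.0190 + 0.296·0.9810) = 0.014818/0.30518 = 0.0486.
Update on result 3 ('alarm'): P(H) ← 0.778·0.0486 / (0.778·0.0486 + 0.296·0.9514) = 0.037775/0.31940 = 0.1183.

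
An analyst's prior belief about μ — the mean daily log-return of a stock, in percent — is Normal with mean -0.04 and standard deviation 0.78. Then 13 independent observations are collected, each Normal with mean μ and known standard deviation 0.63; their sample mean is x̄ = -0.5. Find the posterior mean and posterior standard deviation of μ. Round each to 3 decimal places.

With known σ, the Normal prior is conjugate. Weight on the data is w = (n/σ²)/(n/σ² + 1/τ₀²) = 32.7538/(32.7538+1.64366) = 0.95222.
Posterior mean = w·x̄ + (1−w)·μ₀ = 0.95222·-0.5 + 0.047784·-0.04 = -0.478. Posterior variance = 1/(32.7538+1.64366) = 0.0290719, so SD = 0.171.

Posterior mean ≈ -0.478; posterior SD ≈ 0.171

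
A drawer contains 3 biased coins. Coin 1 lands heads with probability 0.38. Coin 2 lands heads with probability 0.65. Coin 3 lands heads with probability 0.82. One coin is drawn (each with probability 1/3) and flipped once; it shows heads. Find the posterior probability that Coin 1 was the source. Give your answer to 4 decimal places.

Posterior probability ≈ 0.2054

P(heads|C1) = 0.38; P(heads|C2) = 0.65; P(heads|C3) = 0.82.
Prior × likelihood for each source: 0.333333·0.38=0.1267, 0.333333·0.65=0.2167, 0.333333·0.82=0.2733. Summing gives P(heads) = 0.61667.
P(Coin 1 | heads) = 0.1267 / 0.61667 = 0.2054.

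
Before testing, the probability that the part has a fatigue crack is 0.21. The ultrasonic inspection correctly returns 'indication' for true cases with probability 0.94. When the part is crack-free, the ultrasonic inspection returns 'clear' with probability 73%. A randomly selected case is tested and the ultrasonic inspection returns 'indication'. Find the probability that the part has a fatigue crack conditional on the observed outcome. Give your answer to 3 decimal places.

Write H for 'the part has a fatigue crack'. Prior odds H:¬H = 0.21/0.79 = 0.26582. For the 'indication' outcome, the likelihood ratio is 0.94/0.27 = 3.4815.
Posterior odds = 0.26582 × 3.4815 = 0.92546, so P(H|E) = 0.92546/(1+0.92546) = 0.481.

P(H | E) ≈ 0.481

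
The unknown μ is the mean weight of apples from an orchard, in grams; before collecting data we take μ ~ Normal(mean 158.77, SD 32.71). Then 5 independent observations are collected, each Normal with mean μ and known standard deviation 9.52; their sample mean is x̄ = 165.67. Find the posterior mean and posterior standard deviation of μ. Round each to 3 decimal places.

Posterior mean ≈ 165.555; posterior SD ≈ 4.222

With known σ, the Normal prior is conjugate. Weight on the data is w = (n/σ²)/(n/σ² + 1/τ₀²) = 0.0551691/(0.0551691+0.00093463) = 0.98334.
Posterior mean = w·x̄ + (1−w)·μ₀ = 0.98334·165.67 + 0.016659·158.77 = 165.555. Posterior variance = 1/(0.0551691+0.00093463) = 17.8241, so SD = 4.222.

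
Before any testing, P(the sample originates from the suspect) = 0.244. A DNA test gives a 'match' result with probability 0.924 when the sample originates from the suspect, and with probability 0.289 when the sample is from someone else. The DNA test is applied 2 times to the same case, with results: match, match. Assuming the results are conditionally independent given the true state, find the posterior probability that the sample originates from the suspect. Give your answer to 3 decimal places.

Posterior P(H) ≈ 0.767

Let H be the event that the sample originates from the suspect; start with P(H) = 0.244. P('match'|H) = 0.924, P('match'|¬H) = 0.289.
Update on result 1 ('match'): P(H) ← 0.924·0.2440 / (0.924·0.2440 + 0.289·0.7560) = 0.22546/0.44394 = 0.5079.
Update on result 2 ('match'): P(H) ← 0.924·0.5079 / (0.924·0.5079 + 0.289·0.4921) = 0.46926/0.61149 = 0.7674.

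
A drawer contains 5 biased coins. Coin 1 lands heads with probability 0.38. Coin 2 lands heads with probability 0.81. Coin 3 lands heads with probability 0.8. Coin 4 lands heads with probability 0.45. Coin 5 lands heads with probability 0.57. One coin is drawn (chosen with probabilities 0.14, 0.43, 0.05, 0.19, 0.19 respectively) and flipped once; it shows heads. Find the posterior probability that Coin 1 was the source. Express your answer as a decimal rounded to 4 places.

Tabulate prior·likelihood by source: [1] prior 0.14, lik 0.38, product 0.05320; [2] prior 0.43, lik 0.81, product 0.3483; [3] prior 0.05, lik 0.8, product 0.04000; [4] prior 0.19, lik 0.45, product 0.08550; [5] prior 0.19, lik 0.57, product 0.1083.
Normalizing constant = 0.63530; the posterior for Coin 1 is its product over the sum, 0.05320/0.63530 = 0.0837.

Posterior probability ≈ 0.0837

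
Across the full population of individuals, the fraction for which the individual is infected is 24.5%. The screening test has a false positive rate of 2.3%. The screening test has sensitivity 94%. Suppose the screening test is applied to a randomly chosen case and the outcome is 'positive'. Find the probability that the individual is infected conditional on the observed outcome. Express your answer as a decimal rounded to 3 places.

P(H | E) ≈ 0.930

Let H be the event that the individual is infected. P(H) = 0.245, so P(¬H) = 0.755. With E the 'positive' result, P(E|H) = 0.94 and P(E|¬H) = 0.023.
P(E) = 0.94·0.245 + 0.023·0.755 = 0.23030 + 0.017365 = 0.24766.
By Bayes' theorem, P(H|E) = 0.23030 / 0.24766 = 0.930.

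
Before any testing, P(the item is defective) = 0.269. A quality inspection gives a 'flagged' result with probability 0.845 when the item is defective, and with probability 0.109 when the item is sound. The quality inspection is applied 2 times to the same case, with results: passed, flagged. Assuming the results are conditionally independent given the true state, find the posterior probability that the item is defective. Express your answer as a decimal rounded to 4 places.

Let H be the event that the item is defective; start with P(H) = 0.269. P('flagged'|H) = 0.845, P('flagged'|¬H) = 0.109.
Update on result 1 ('passed'): P(H) ← 0.155·0.2690 / (0.155·0.2690 + 0.891·0.7310) = 0.041695/0.69302 = 0.0602.
Update on result 2 ('flagged'): P(H) ← 0.845·0.0602 / (0.845·0.0602 + 0.109·0.9398) = 0.050839/0.15328 = 0.3317.

Posterior P(H) ≈ 0.3317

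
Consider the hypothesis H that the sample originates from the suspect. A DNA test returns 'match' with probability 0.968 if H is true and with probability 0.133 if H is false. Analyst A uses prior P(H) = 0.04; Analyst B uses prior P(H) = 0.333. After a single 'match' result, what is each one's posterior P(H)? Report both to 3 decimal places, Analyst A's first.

Analyst A: 0.233; Analyst B: 0.784

P('+'|H) = 0.968, P('+'|¬H) = 0.133.
Analyst A: numerator 0.968·0.04 = 0.038720; evidence = 0.038720+0.133·0.96 = 0.16640; posterior = 0.233.
Analyst B: numerator 0.968·0.333 = 0.32234; evidence = 0.32234+0.133·0.667 = 0.41106; posterior = 0.784.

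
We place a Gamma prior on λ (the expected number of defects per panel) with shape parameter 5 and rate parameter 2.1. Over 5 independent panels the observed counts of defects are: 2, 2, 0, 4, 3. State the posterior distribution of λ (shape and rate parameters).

The Poisson likelihood adds the total count to the shape and the number of exposure periods to the rate. Here ∑xᵢ = 11 and n = 5, so shape 5→16 and rate 2.1→7.1.

Posterior: Gamma(shape=16, rate=7.1)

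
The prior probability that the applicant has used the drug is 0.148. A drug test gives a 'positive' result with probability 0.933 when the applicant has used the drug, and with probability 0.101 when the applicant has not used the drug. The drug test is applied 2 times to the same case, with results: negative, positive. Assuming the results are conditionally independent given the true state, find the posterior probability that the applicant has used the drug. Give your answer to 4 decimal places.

Let H be the event that the applicant has used the drug; start with P(H) = 0.148. P('positive'|H) = 0.933, P('positive'|¬H) = 0.101.
Update on result 1 ('negative'): P(H) ← 0.067·0.1480 / (0.067·0.1480 + 0.899·0.8520) = 0.0099160/0.77586 = 0.0128.
Update on result 2 ('positive'): P(H) ← 0.933·0.0128 / (0.933·0.0128 + 0.101·0.9872) = 0.011924/0.11163 = 0.1068.

Posterior P(H) ≈ 0.1068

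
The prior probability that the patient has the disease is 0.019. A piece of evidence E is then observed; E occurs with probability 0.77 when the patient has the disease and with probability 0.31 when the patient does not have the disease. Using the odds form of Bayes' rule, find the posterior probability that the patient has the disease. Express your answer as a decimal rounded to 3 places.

Posterior probability ≈ 0.046

Prior odds = 0.019/(1−0.019) = 0.019368.
Likelihood ratio for E = 0.77/0.31 = 2.4839.
Posterior odds = prior odds × LR = 0.048108.
Posterior probability = odds/(1+odds) = 0.048108/1.0481 = 0.046.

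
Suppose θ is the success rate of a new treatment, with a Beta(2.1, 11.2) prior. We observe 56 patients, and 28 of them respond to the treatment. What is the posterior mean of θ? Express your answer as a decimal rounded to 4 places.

Posterior mean ≈ 0.4343

The binomial likelihood is conjugate to the Beta prior: with 28 successes and 28 failures, the posterior is Beta(2.1+28, 11.2+28) = Beta(30.1, 39.2).
Posterior mean = α/(α+β) = 30.1/69.3 = 0.4343.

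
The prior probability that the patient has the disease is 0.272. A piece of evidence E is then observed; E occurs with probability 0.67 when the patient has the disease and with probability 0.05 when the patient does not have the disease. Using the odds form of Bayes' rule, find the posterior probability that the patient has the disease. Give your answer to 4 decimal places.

Posterior probability ≈ 0.8335

Prior odds = 0.272/(1−0.272) = 0.37363.
Likelihood ratio for E = 0.67/0.05 = 13.400.
Posterior odds = prior odds × LR = 5.0066.
Posterior probability = odds/(1+odds) = 5.0066/6.0066 = 0.8335.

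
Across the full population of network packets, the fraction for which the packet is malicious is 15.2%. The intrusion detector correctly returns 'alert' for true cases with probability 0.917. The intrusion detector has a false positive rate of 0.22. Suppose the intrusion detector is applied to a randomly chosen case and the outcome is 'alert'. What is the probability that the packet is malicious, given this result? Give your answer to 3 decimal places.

Write H for 'the packet is malicious'. Prior odds H:¬H = 0.152/0.848 = 0.17925. For the 'alert' outcome, the likelihood ratio is 0.917/0.22 = 4.1682.
Posterior odds = 0.17925 × 4.1682 = 0.74713, so P(H|E) = 0.74713/(1+0.74713) = 0.428.

P(H | E) ≈ 0.428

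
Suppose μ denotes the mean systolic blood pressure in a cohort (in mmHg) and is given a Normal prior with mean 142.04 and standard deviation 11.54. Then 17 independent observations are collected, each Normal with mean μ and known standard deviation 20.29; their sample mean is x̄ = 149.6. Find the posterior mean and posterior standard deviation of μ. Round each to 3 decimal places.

Posterior mean ≈ 148.437; posterior SD ≈ 4.527

With known σ, the Normal prior is conjugate. Weight on the data is w = (n/σ²)/(n/σ² + 1/τ₀²) = 0.0412938/(0.0412938+0.00750911) = 0.84613.
Posterior mean = w·x̄ + (1−w)·μ₀ = 0.84613·149.6 + 0.15387·142.04 = 148.437. Posterior variance = 1/(0.0412938+0.00750911) = 20.4906, so SD = 4.527.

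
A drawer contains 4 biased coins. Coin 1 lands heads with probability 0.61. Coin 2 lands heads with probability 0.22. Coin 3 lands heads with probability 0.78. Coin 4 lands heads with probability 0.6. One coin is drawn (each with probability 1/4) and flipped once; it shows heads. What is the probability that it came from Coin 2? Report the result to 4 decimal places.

P(heads|C1) = 0.61; P(heads|C2) = 0.22; P(heads|C3) = 0.78; P(heads|C4) = 0.6.
Prior × likelihood for each source: 0.25·0.61=0.1525, 0.25·0.22=0.05500, 0.25·0.78=0.1950, 0.25·0.6=0.1500. Summing gives P(heads) = 0.55250.
P(Coin 2 | heads) = 0.05500 / 0.55250 = 0.0995.

Posterior probability ≈ 0.0995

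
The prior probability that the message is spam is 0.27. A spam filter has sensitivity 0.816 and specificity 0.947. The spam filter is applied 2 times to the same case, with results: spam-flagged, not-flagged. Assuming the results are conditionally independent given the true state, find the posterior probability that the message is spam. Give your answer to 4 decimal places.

Posterior P(H) ≈ 0.5253

Let H be the event that the message is spam; start with P(H) = 0.27. P('spam-flagged'|H) = 0.816, P('spam-flagged'|¬H) = 0.053.
Update on result 1 ('spam-flagged'): P(H) ← 0.816·0.2700 / (0.816·0.2700 + 0.053·0.7300) = 0.22032/0.25901 = 0.8506.
Update on result 2 ('not-flagged'): P(H) ← 0.184·0.8506 / (0.184·0.8506 + 0.947·0.1494) = 0.15651/0.29797 = 0.5253.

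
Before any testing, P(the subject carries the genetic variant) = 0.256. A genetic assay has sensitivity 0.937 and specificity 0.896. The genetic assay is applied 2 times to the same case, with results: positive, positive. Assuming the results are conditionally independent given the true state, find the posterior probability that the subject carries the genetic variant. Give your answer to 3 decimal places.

With H the event that the subject carries the genetic variant, the joint likelihood of the observed sequence is P(data|H) = 0.937·0.937 = 0.87797 and P(data|¬H) = 0.104·0.104 = 0.010816.
Bayes: P(H|data) = 0.256·0.87797 / (0.256·0.87797 + 0.744·0.010816) = 0.22476/0.23281 = 0.9654.

Posterior P(H) ≈ 0.965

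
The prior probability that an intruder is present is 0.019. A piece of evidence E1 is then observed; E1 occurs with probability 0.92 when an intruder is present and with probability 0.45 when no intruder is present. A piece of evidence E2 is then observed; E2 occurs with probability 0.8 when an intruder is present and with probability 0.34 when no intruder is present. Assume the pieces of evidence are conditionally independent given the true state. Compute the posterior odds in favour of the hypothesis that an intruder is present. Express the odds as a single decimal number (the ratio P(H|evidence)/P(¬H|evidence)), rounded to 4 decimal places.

Posterior odds ≈ 0.0932

Prior odds = 0.019/(1−0.019) = 0.019368. In log-odds, ln(0.019368) = -3.9441.
Add log likelihood ratios: ln(2.0444) + ln(2.3529) = 1.5708.
Posterior log-odds = -2.3733, so posterior odds = exp(-2.3733) = 0.093169.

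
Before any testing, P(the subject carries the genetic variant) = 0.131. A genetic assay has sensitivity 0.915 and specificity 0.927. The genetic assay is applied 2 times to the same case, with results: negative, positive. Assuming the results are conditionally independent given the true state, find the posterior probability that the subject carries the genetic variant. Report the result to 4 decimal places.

With H the event that the subject carries the genetic variant, the joint likelihood of the observed sequence is P(data|H) = 0.085·0.915 = 0.077775 and P(data|¬H) = 0.927·0.073 = 0.067671.
Bayes: P(H|data) = 0.131·0.077775 / (0.131·0.077775 + 0.869·0.067671) = 0.010189/0.068995 = 0.1477.

Posterior P(H) ≈ 0.1477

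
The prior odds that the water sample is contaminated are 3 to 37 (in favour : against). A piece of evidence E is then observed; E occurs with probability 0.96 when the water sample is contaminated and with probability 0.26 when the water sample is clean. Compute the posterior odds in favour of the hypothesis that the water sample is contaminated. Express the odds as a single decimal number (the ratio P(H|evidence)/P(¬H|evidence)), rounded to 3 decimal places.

Prior odds = 3/37 = 0.081081.
Likelihood ratio for E = 0.96/0.26 = 3.6923.
Posterior odds = prior odds × LR = 0.29938.

Posterior odds ≈ 0.299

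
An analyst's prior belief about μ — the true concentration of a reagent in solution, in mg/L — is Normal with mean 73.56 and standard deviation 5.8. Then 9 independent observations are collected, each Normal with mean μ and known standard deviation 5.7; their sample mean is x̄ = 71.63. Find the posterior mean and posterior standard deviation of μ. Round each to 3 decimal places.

Posterior mean ≈ 71.817; posterior SD ≈ 1.806

With known σ, the Normal prior is conjugate. Weight on the data is w = (n/σ²)/(n/σ² + 1/τ₀²) = 0.277008/(0.277008+0.0297265) = 0.90309.
Posterior mean = w·x̄ + (1−w)·μ₀ = 0.90309·71.63 + 0.096913·73.56 = 71.817. Posterior variance = 1/(0.277008+0.0297265) = 3.26014, so SD = 1.806.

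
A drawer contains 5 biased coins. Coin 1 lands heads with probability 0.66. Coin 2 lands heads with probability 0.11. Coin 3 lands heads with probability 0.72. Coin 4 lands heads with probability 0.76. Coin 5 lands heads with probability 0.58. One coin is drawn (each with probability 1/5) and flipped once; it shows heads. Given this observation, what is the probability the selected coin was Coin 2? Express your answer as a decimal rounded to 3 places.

Posterior probability ≈ 0.039

P(heads|C1) = 0.66; P(heads|C2) = 0.11; P(heads|C3) = 0.72; P(heads|C4) = 0.76; P(heads|C5) = 0.58.
Prior × likelihood for each source: 0.2·0.66=0.1320, 0.2·0.11=0.02200, 0.2·0.72=0.1440, 0.2·0.76=0.1520, 0.2·0.58=0.1160. Summing gives P(heads) = 0.56600.
P(Coin 2 | heads) = 0.02200 / 0.56600 = 0.039.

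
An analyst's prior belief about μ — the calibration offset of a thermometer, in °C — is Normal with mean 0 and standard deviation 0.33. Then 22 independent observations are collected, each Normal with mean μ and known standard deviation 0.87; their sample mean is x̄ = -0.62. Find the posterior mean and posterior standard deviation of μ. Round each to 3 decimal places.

Prior precision 1/τ₀² = 1/0.33² = 9.18274; data precision n/σ² = 22/0.87² = 29.0659.
Posterior precision = 9.18274 + 29.0659 = 38.2487, giving posterior SD = 1/√38.2487 = 0.162.
Posterior mean = (9.18274·0 + 29.0659·-0.62) / 38.2487 = -0.471.

Posterior mean ≈ -0.471; posterior SD ≈ 0.162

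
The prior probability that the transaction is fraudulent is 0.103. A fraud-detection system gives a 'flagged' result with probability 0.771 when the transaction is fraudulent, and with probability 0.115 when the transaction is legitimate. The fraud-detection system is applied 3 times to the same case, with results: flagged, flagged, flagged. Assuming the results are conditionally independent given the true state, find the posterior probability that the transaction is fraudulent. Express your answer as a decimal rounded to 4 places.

Posterior P(H) ≈ 0.9719

With H the event that the transaction is fraudulent, the joint likelihood of the observed sequence is P(data|H) = 0.771·0.771·0.771 = 0.45831 and P(data|¬H) = 0.115·0.115·0.115 = 0.0015209.
Bayes: P(H|data) = 0.103·0.45831 / (0.103·0.45831 + 0.897·0.0015209) = 0.047206/0.048571 = 0.9719.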